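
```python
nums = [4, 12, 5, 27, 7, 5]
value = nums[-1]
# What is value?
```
Trace:
  nums=[4, 12, 5, 27, 7, 5]
  nums=[4, 12, 5, 27, 7, 5], value=5

Final answer: 5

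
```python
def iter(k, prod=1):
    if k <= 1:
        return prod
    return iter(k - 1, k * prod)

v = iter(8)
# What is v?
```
Call trace:
iter(k=8, prod=1)
  iter(k=7, prod=8)
    iter(k=6, prod=56)
      iter(k=5, prod=336)
        iter(k=4, prod=1680)
          iter(k=3, prod=6720)
            iter(k=2, prod=20160)
              iter(k=1, prod=40320)
              -> return 40320
            -> return 40320
          -> return 40320
        -> return 40320
      -> return 40320
    -> return 40320
  -> return 40320
-> return 40320

Final answer: 40320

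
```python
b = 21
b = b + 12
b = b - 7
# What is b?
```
Trace:
  b=21
  b=33
  b=26

Final answer: 26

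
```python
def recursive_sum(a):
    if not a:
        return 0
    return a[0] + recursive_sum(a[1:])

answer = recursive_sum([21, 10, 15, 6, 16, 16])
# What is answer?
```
Call trace:
recursive_sum(a=[21, 10, 15, 6, 16, 16])
  recursive_sum(a=[10, 15, 6, 16, 16])
    recursive_sum(a=[15, 6, 16, 16])
      recursive_sum(a=[6, 16, 16])
        recursive_sum(a=[16, 16])
          recursive_sum(a=[16])
            recursive_sum(a=[])
            -> return 0
          -> return 16
        -> return 32
      -> return 38
    -> return 53
  -> return 63
-> return 84

Final answer: 84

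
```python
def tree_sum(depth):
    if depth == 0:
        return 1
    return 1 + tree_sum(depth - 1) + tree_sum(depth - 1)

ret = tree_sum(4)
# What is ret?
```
Call trace (a repeated sub-call is expanded the first time; later identical calls just restate its return value):
tree_sum(depth=4)
  tree_sum(depth=3)
    tree_sum(depth=2)
      tree_sum(depth=1)
        tree_sum(depth=0)
        -> return 1
        tree_sum(depth=0)
        -> return 1
      -> return 3
      tree_sum(depth=1) -> return 3  (same call as traced above)
    -> return 7
    tree_sum(depth=2) -> return 7  (same call as traced above)
  -> return 15
  tree_sum(depth=3) -> return 15  (same call as traced above)
-> return 31

Final answer: 31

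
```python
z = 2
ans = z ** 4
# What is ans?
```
Trace:
  z=2
  z=2, ans=16

Final answer: 16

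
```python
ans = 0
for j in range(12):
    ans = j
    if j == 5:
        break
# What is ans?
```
Trace:
  ans=0
  ans=0, j=0
  ans=1, j=1
  ans=2, j=2
  ans=3, j=3
  ans=4, j=4
  ans=5, j=5

Final answer: 5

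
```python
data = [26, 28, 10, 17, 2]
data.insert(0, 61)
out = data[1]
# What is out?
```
Trace:
  data=[26, 28, 10, 17, 2]
  data=[61, 26, 28, 10, 17, 2]
  data=[61, 26, 28, 10, 17, 2], out=26

Final answer: 26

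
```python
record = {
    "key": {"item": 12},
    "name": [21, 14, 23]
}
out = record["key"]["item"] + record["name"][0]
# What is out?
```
Trace:
  record={'key': {'item': 12}, 'name': [21, 14, 23]}
  record={'key': {'item': 12}, 'name': [21, 14, 23]}, out=33

Final answer: 33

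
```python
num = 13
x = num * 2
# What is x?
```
Trace:
  num=13
  num=13, x=26

Final answer: 26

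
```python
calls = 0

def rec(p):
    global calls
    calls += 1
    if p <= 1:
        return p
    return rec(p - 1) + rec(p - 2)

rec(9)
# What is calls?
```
Call trace (a repeated sub-call is expanded the first time; later identical calls just restate its return value):
rec(p=9)
  rec(p=8)
    rec(p=7)
      rec(p=6)
        rec(p=5)
          rec(p=4)
            rec(p=3)
              rec(p=2)
                rec(p=1)
                -> return 1
                rec(p=0)
                -> return 0
              -> return 1
              rec(p=1)
              -> return 1
            -> return 2
            rec(p=2) -> return 1  (same call as traced above)
          -> return 3
          rec(p=3) -> return 2  (same call as traced above)
        -> return 5
        rec(p=4) -> return 3  (same call as traced above)
      -> return 8
      rec(p=5) -> return 5  (same call as traced above)
    -> return 13
    rec(p=6) -> return 8  (same call as traced above)
  -> return 21
  rec(p=7) -> return 13  (same call as traced above)
-> return 34

calls is incremented once per call, so count the calls in each subtree. Let C(p) = number of calls made by rec(p).
C(0) = C(1) = 1 (base case, no recursion); C(p) = 1 + C(p - 1) + C(p - 2) otherwise.
C(2) = 1 + C(1) + C(0) = 1 + 1 + 1 = 3
C(3) = 1 + C(2) + C(1) = 1 + 3 + 1 = 5
C(4) = 1 + C(3) + C(2) = 1 + 5 + 3 = 9
C(5) = 1 + C(4) + C(3) = 1 + 9 + 5 = 15
C(6) = 1 + C(5) + C(4) = 1 + 15 + 9 = 25
C(7) = 1 + C(6) + C(5) = 1 + 25 + 15 = 41
C(8) = 1 + C(7) + C(6) = 1 + 41 + 25 = 67
C(9) = 1 + C(8) + C(7) = 1 + 67 + 41 = 109
calls = C(9) = 109

Final answer: 109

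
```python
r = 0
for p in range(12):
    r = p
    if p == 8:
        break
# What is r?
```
Trace:
  r=0
  r=0, p=0
  r=1, p=1
  r=2, p=2
  r=3, p=3
  r=4, p=4
  r=5, p=5
  r=6, p=6
  r=7, p=7
  r=8, p=8

Final answer: 8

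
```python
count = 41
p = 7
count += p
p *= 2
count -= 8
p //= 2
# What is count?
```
Trace:
  count=41
  count=41, p=7
  count=48, p=7
  count=48, p=14
  count=40, p=14
  count=40, p=7

Final answer: 40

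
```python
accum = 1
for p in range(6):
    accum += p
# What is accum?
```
Trace:
  accum=1
  accum=1, p=0
  accum=2, p=1
  accum=4, p=2
  accum=7, p=3
  accum=11, p=4
  accum=16, p=5

Final answer: 16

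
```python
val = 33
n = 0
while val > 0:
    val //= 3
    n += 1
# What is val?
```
Trace:
  val=33
  val=33, n=0
  val=11, n=1
  val=3, n=2
  val=1, n=3
  val=0, n=4

Final answer: 0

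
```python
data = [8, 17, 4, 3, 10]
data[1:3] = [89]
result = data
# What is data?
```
Trace:
  data=[8, 17, 4, 3, 10]
  data=[8, 89, 3, 10]
  data=[8, 89, 3, 10], result=[8, 89, 3, 10]

Final answer: [8, 89, 3, 10]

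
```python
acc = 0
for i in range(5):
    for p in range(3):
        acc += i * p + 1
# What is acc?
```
Trace:
  acc=0
  acc=1, i=0, p=0
  acc=2, i=0, p=1
  acc=3, i=0, p=2
  acc=4, i=1, p=0
  acc=6, i=1, p=1
  acc=9, i=1, p=2
  acc=10, i=2, p=0
  acc=13, i=2, p=1
  acc=18, i=2, p=2
  acc=19, i=3, p=0
  acc=23, i=3, p=1
  acc=30, i=3, p=2
  acc=31, i=4, p=0
  acc=36, i=4, p=1
  acc=45, i=4, p=2

Final answer: 45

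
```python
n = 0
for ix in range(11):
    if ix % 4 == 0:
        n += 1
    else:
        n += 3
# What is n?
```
Trace:
  n=0
  n=1, ix=0
  n=4, ix=1
  n=7, ix=2
  n=10, ix=3
  n=11, ix=4
  n=14, ix=5
  n=17, ix=6
  n=20, ix=7
  n=21, ix=8
  n=24, ix=9
  n=27, ix=10

Final answer: 27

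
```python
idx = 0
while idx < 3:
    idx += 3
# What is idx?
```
Trace:
  idx=0
  idx=3

Final answer: 3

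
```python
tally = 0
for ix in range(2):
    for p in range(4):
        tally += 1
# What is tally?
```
Trace:
  tally=0
  tally=1, ix=0, p=0
  tally=2, ix=0, p=1
  tally=3, ix=0, p=2
  tally=4, ix=0, p=3
  tally=5, ix=1, p=0
  tally=6, ix=1, p=1
  tally=7, ix=1, p=2
  tally=8, ix=1, p=3

Final answer: 8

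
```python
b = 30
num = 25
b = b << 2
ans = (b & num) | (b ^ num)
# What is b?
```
Trace:
  b=30
  b=30, num=25
  b=120, num=25
  b=120, num=25, ans=121

Final answer: 120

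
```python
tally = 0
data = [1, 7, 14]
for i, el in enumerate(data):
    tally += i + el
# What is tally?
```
Trace:
  tally=0
  tally=1, i=0, el=1
  tally=9, i=1, el=7
  tally=25, i=2, el=14

Final answer: 25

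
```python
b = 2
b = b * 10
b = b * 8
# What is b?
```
Trace:
  b=2
  b=20
  b=160

Final answer: 160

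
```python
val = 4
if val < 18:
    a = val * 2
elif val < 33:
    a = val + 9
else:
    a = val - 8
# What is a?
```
Trace:
  val=4
  val=4, a=8

Final answer: 8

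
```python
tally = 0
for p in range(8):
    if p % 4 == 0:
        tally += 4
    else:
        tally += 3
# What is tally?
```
Trace:
  tally=0
  tally=4, p=0
  tally=7, p=1
  tally=10, p=2
  tally=13, p=3
  tally=17, p=4
  tally=20, p=5
  tally=23, p=6
  tally=26, p=7

Final answer: 26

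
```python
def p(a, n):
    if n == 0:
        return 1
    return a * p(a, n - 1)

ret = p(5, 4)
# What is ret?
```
Call trace:
p(a=5, n=4)
  p(a=5, n=3)
    p(a=5, n=2)
      p(a=5, n=1)
        p(a=5, n=0)
        -> return 1
      -> return 5
    -> return 25
  -> return 125
-> return 625

Final answer: 625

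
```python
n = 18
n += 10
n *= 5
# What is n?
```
Trace:
  n=18
  n=28
  n=140

Final answer: 140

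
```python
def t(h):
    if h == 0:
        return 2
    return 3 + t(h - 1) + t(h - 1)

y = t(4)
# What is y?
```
Call trace (a repeated sub-call is expanded the first time; later identical calls just restate its return value):
t(h=4)
  t(h=3)
    t(h=2)
      t(h=1)
        t(h=0)
        -> return 2
        t(h=0)
        -> return 2
      -> return 7
      t(h=1) -> return 7  (same call as traced above)
    -> return 17
    t(h=2) -> return 17  (same call as traced above)
  -> return 37
  t(h=3) -> return 37  (same call as traced above)
-> return 77

Final answer: 77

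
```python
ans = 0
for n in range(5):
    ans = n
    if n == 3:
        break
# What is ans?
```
Trace:
  ans=0
  ans=0, n=0
  ans=1, n=1
  ans=2, n=2
  ans=3, n=3

Final answer: 3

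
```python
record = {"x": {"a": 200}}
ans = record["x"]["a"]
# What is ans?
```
Trace:
  record={'x': {'a': 200}}
  record={'x': {'a': 200}}, ans=200

Final answer: 200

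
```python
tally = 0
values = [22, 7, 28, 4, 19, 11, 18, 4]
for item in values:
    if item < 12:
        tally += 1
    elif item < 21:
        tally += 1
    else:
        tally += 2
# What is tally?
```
Trace:
  tally=0
  tally=2, item=22
  tally=3, item=7
  tally=5, item=28
  tally=6, item=4
  tally=7, item=19
  tally=8, item=11
  tally=9, item=18
  tally=10, item=4

Final answer: 10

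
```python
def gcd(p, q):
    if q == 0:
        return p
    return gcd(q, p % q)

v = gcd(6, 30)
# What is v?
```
Call trace:
gcd(p=6, q=30)
  gcd(p=30, q=6)
    gcd(p=6, q=0)
    -> return 6
  -> return 6
-> return 6

Final answer: 6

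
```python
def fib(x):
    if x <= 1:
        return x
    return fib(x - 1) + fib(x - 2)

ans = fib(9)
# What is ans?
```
Call trace (a repeated sub-call is expanded the first time; later identical calls just restate its return value):
fib(x=9)
  fib(x=8)
    fib(x=7)
      fib(x=6)
        fib(x=5)
          fib(x=4)
            fib(x=3)
              fib(x=2)
                fib(x=1)
                -> return 1
                fib(x=0)
                -> return 0
              -> return 1
              fib(x=1)
              -> return 1
            -> return 2
            fib(x=2) -> return 1  (same call as traced above)
          -> return 3
          fib(x=3) -> return 2  (same call as traced above)
        -> return 5
        fib(x=4) -> return 3  (same call as traced above)
      -> return 8
      fib(x=5) -> return 5  (same call as traced above)
    -> return 13
    fib(x=6) -> return 8  (same call as traced above)
  -> return 21
  fib(x=7) -> return 13  (same call as traced above)
-> return 34

Final answer: 34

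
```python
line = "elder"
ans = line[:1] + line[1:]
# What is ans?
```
Trace:
  line='elder'
  line='elder', ans='elder'

Final answer: 'elder'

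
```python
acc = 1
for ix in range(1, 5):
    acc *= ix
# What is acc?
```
Trace:
  acc=1
  acc=1, ix=1
  acc=2, ix=2
  acc=6, ix=3
  acc=24, ix=4

Final answer: 24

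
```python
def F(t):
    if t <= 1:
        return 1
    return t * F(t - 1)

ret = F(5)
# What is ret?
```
Call trace:
F(t=5)
  F(t=4)
    F(t=3)
      F(t=2)
        F(t=1)
        -> return 1
      -> return 2
    -> return 6
  -> return 24
-> return 120

Final answer: 120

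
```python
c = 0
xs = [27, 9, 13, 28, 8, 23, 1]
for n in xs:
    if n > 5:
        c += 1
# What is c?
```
Trace:
  c=0
  c=1, n=27
  c=2, n=9
  c=3, n=13
  c=4, n=28
  c=5, n=8
  c=6, n=23
  c=6, n=1

Final answer: 6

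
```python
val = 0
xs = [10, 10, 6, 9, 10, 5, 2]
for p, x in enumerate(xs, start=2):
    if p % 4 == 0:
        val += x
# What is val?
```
Trace:
  val=0
  val=0, p=2, x=10
  val=0, p=3, x=10
  val=6, p=4, x=6
  val=6, p=5, x=9
  val=6, p=6, x=10
  val=6, p=7, x=5
  val=8, p=8, x=2

Final answer: 8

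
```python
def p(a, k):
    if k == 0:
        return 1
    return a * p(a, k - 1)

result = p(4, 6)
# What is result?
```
Call trace:
p(a=4, k=6)
  p(a=4, k=5)
    p(a=4, k=4)
      p(a=4, k=3)
        p(a=4, k=2)
          p(a=4, k=1)
            p(a=4, k=0)
            -> return 1
          -> return 4
        -> return 16
      -> return 64
    -> return 256
  -> return 1024
-> return 4096

Final answer: 4096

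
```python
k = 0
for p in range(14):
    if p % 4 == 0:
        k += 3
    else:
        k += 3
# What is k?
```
Trace:
  k=0
  k=3, p=0
  k=6, p=1
  k=9, p=2
  k=12, p=3
  k=15, p=4
  k=18, p=5
  k=21, p=6
  k=24, p=7
  k=27, p=8
  k=30, p=9
  k=33, p=10
  k=36, p=11
  k=39, p=12
  k=42, p=13

Final answer: 42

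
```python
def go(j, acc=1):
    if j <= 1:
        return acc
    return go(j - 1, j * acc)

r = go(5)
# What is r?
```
Call trace:
go(j=5, acc=1)
  go(j=4, acc=5)
    go(j=3, acc=20)
      go(j=2, acc=60)
        go(j=1, acc=120)
        -> return 120
      -> return 120
    -> return 120
  -> return 120
-> return 120

Final answer: 120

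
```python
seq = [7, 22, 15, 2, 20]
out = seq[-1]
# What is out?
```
Trace:
  seq=[7, 22, 15, 2, 20]
  seq=[7, 22, 15, 2, 20], out=20

Final answer: 20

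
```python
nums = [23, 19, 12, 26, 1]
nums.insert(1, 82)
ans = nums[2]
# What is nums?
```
Trace:
  nums=[23, 19, 12, 26, 1]
  nums=[23, 82, 19, 12, 26, 1]
  nums=[23, 82, 19, 12, 26, 1], ans=19

Final answer: [23, 82, 19, 12, 26, 1]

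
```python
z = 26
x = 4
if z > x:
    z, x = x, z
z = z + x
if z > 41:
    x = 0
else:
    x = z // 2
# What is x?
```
Trace:
  z=26
  z=26, x=4
  z=4, x=26
  z=30, x=26
  z=30, x=15

Final answer: 15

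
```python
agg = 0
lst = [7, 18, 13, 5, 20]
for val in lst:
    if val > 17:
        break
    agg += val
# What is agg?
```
Trace:
  agg=0
  agg=7, val=7
  agg=7, val=18

Final answer: 7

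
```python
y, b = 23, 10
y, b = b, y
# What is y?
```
Trace:
  y=23, b=10
  y=10, b=23

Final answer: 10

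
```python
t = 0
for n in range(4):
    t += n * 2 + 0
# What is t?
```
Trace:
  t=0
  t=0, n=0
  t=2, n=1
  t=6, n=2
  t=12, n=3

Final answer: 12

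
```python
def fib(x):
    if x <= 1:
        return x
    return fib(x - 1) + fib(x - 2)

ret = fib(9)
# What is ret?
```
Call trace (a repeated sub-call is expanded the first time; later identical calls just restate its return value):
fib(x=9)
  fib(x=8)
    fib(x=7)
      fib(x=6)
        fib(x=5)
          fib(x=4)
            fib(x=3)
              fib(x=2)
                fib(x=1)
                -> return 1
                fib(x=0)
                -> return 0
              -> return 1
              fib(x=1)
              -> return 1
            -> return 2
            fib(x=2) -> return 1  (same call as traced above)
          -> return 3
          fib(x=3) -> return 2  (same call as traced above)
        -> return 5
        fib(x=4) -> return 3  (same call as traced above)
      -> return 8
      fib(x=5) -> return 5  (same call as traced above)
    -> return 13
    fib(x=6) -> return 8  (same call as traced above)
  -> return 21
  fib(x=7) -> return 13  (same call as traced above)
-> return 34

Final answer: 34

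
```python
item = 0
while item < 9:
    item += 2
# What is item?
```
Trace:
  item=0
  item=2
  item=4
  item=6
  item=8
  item=10

Final answer: 10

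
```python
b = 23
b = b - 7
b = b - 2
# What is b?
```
Trace:
  b=23
  b=16
  b=14

Final answer: 14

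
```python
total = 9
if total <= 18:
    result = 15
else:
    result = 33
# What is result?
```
Trace:
  total=9
  total=9, result=15

Final answer: 15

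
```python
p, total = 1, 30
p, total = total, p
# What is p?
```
Trace:
  p=1, total=30
  p=30, total=1

Final answer: 30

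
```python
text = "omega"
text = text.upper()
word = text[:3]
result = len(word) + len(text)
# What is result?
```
Trace:
  text='omega'
  text='OMEGA'
  text='OMEGA', word='OME'
  text='OMEGA', word='OME', result=8

Final answer: 8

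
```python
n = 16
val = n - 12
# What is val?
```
Trace:
  n=16
  n=16, val=4

Final answer: 4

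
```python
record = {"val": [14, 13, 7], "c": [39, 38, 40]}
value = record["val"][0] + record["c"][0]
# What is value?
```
Trace:
  record={'val': [14, 13, 7], 'c': [39, 38, 40]}
  record={'val': [14, 13, 7], 'c': [39, 38, 40]}, value=53

Final answer: 53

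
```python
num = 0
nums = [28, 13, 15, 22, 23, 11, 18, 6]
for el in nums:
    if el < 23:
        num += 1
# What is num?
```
Trace:
  num=0
  num=0, el=28
  num=1, el=13
  num=2, el=15
  num=3, el=22
  num=3, el=23
  num=4, el=11
  num=5, el=18
  num=6, el=6

Final answer: 6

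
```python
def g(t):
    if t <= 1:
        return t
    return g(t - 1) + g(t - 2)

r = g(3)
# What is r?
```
Call trace:
g(t=3)
  g(t=2)
    g(t=1)
    -> return 1
    g(t=0)
    -> return 0
  -> return 1
  g(t=1)
  -> return 1
-> return 2

Final answer: 2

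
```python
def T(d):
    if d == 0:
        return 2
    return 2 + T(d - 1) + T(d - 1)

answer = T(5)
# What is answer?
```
Call trace (a repeated sub-call is expanded the first time; later identical calls just restate its return value):
T(d=5)
  T(d=4)
    T(d=3)
      T(d=2)
        T(d=1)
          T(d=0)
          -> return 2
          T(d=0)
          -> return 2
        -> return 6
        T(d=1) -> return 6  (same call as traced above)
      -> return 14
      T(d=2) -> return 14  (same call as traced above)
    -> return 30
    T(d=3) -> return 30  (same call as traced above)
  -> return 62
  T(d=4) -> return 62  (same call as traced above)
-> return 126

Final answer: 126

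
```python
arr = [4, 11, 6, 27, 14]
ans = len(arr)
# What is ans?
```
Trace:
  arr=[4, 11, 6, 27, 14]
  arr=[4, 11, 6, 27, 14], ans=5

Final answer: 5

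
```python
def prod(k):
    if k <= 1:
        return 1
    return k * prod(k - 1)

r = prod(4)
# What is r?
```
Call trace:
prod(k=4)
  prod(k=3)
    prod(k=2)
      prod(k=1)
      -> return 1
    -> return 2
  -> return 6
-> return 24

Final answer: 24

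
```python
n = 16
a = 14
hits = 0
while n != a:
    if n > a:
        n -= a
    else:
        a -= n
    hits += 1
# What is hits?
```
Trace:
  n=16
  n=16, a=14
  n=16, a=14, hits=0
  n=2, a=14, hits=1
  n=2, a=12, hits=2
  n=2, a=10, hits=3
  n=2, a=8, hits=4
  n=2, a=6, hits=5
  n=2, a=4, hits=6
  n=2, a=2, hits=7

Final answer: 7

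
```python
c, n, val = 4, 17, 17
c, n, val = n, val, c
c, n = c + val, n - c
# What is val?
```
Trace:
  c=4, n=17, val=17
  c=17, n=17, val=4
  c=21, n=0, val=4

Final answer: 4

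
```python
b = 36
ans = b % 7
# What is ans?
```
Trace:
  b=36
  b=36, ans=1

Final answer: 1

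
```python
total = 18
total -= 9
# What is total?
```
Trace:
  total=18
  total=9

Final answer: 9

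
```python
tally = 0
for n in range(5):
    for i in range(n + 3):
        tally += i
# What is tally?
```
Trace:
  tally=0
  tally=0, n=0, i=0
  tally=1, n=0, i=1
  tally=3, n=0, i=2
  tally=3, n=1, i=0
  tally=4, n=1, i=1
  tally=6, n=1, i=2
  tally=9, n=1, i=3
  tally=9, n=2, i=0
  tally=10, n=2, i=1
  tally=12, n=2, i=2
  tally=15, n=2, i=3
  tally=19, n=2, i=4
  tally=19, n=3, i=0
  tally=20, n=3, i=1
  tally=22, n=3, i=2
  tally=25, n=3, i=3
  tally=29, n=3, i=4
  tally=34, n=3, i=5
  tally=34, n=4, i=0
  tally=35, n=4, i=1
  tally=37, n=4, i=2
  tally=40, n=4, i=3
  tally=44, n=4, i=4
  tally=49, n=4, i=5
  tally=55, n=4, i=6

Final answer: 55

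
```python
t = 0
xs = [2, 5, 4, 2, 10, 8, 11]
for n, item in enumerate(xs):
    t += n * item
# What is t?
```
Trace:
  t=0
  t=0, n=0, item=2
  t=5, n=1, item=5
  t=13, n=2, item=4
  t=19, n=3, item=2
  t=59, n=4, item=10
  t=99, n=5, item=8
  t=165, n=6, item=11

Final answer: 165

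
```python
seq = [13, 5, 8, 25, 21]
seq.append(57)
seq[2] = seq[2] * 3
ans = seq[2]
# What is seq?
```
Trace:
  seq=[13, 5, 8, 25, 21]
  seq=[13, 5, 8, 25, 21, 57]
  seq=[13, 5, 24, 25, 21, 57]
  seq=[13, 5, 24, 25, 21, 57], ans=24

Final answer: [13, 5, 24, 25, 21, 57]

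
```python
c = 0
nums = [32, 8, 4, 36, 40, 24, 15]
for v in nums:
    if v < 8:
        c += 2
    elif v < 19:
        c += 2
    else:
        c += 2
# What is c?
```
Trace:
  c=0
  c=2, v=32
  c=4, v=8
  c=6, v=4
  c=8, v=36
  c=10, v=40
  c=12, v=24
  c=14, v=15

Final answer: 14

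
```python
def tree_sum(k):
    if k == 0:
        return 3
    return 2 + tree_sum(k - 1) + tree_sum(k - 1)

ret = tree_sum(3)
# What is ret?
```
Call trace (a repeated sub-call is expanded the first time; later identical calls just restate its return value):
tree_sum(k=3)
  tree_sum(k=2)
    tree_sum(k=1)
      tree_sum(k=0)
      -> return 3
      tree_sum(k=0)
      -> return 3
    -> return 8
    tree_sum(k=1) -> return 8  (same call as traced above)
  -> return 18
  tree_sum(k=2) -> return 18  (same call as traced above)
-> return 38

Final answer: 38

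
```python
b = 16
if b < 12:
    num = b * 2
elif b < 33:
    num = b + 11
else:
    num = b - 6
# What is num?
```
Trace:
  b=16
  b=16, num=27

Final answer: 27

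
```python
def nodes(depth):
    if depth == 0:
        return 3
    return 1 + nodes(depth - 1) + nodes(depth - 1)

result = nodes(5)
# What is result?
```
Call trace (a repeated sub-call is expanded the first time; later identical calls just restate its return value):
nodes(depth=5)
  nodes(depth=4)
    nodes(depth=3)
      nodes(depth=2)
        nodes(depth=1)
          nodes(depth=0)
          -> return 3
          nodes(depth=0)
          -> return 3
        -> return 7
        nodes(depth=1) -> return 7  (same call as traced above)
      -> return 15
      nodes(depth=2) -> return 15  (same call as traced above)
    -> return 31
    nodes(depth=3) -> return 31  (same call as traced above)
  -> return 63
  nodes(depth=4) -> return 63  (same call as traced above)
-> return 127

Final answer: 127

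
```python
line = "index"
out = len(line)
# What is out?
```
Trace:
  line='index'
  line='index', out=5

Final answer: 5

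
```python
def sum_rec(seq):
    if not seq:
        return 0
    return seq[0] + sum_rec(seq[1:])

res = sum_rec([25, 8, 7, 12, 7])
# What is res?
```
Call trace:
sum_rec(seq=[25, 8, 7, 12, 7])
  sum_rec(seq=[8, 7, 12, 7])
    sum_rec(seq=[7, 12, 7])
      sum_rec(seq=[12, 7])
        sum_rec(seq=[7])
          sum_rec(seq=[])
          -> return 0
        -> return 7
      -> return 19
    -> return 26
  -> return 34
-> return 59

Final answer: 59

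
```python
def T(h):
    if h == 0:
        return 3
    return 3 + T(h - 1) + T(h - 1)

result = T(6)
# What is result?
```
Call trace (a repeated sub-call is expanded the first time; later identical calls just restate its return value):
T(h=6)
  T(h=5)
    T(h=4)
      T(h=3)
        T(h=2)
          T(h=1)
            T(h=0)
            -> return 3
            T(h=0)
            -> return 3
          -> return 9
          T(h=1) -> return 9  (same call as traced above)
        -> return 21
        T(h=2) -> return 21  (same call as traced above)
      -> return 45
      T(h=3) -> return 45  (same call as traced above)
    -> return 93
    T(h=4) -> return 93  (same call as traced above)
  -> return 189
  T(h=5) -> return 189  (same call as traced above)
-> return 381

Final answer: 381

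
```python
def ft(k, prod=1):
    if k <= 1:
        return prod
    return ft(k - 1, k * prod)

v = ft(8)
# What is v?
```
Call trace:
ft(k=8, prod=1)
  ft(k=7, prod=8)
    ft(k=6, prod=56)
      ft(k=5, prod=336)
        ft(k=4, prod=1680)
          ft(k=3, prod=6720)
            ft(k=2, prod=20160)
              ft(k=1, prod=40320)
              -> return 40320
            -> return 40320
          -> return 40320
        -> return 40320
      -> return 40320
    -> return 40320
  -> return 40320
-> return 40320

Final answer: 40320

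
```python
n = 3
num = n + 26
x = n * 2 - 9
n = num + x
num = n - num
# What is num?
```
Trace:
  n=3
  n=3, num=29
  n=3, num=29, x=-3
  n=26, num=29, x=-3
  n=26, num=-3, x=-3

Final answer: -3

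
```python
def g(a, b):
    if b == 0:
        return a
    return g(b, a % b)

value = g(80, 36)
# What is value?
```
Call trace:
g(a=80, b=36)
  g(a=36, b=8)
    g(a=8, b=4)
      g(a=4, b=0)
      -> return 4
    -> return 4
  -> return 4
-> return 4

Final answer: 4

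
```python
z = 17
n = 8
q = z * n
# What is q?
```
Trace:
  z=17
  z=17, n=8
  z=17, n=8, q=136

Final answer: 136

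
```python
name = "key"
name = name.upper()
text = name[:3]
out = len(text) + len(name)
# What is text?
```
Trace:
  name='key'
  name='KEY'
  name='KEY', text='KEY'
  name='KEY', text='KEY', out=6

Final answer: 'KEY'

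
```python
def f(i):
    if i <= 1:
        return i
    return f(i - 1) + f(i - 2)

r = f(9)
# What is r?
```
Call trace (a repeated sub-call is expanded the first time; later identical calls just restate its return value):
f(i=9)
  f(i=8)
    f(i=7)
      f(i=6)
        f(i=5)
          f(i=4)
            f(i=3)
              f(i=2)
                f(i=1)
                -> return 1
                f(i=0)
                -> return 0
              -> return 1
              f(i=1)
              -> return 1
            -> return 2
            f(i=2) -> return 1  (same call as traced above)
          -> return 3
          f(i=3) -> return 2  (same call as traced above)
        -> return 5
        f(i=4) -> return 3  (same call as traced above)
      -> return 8
      f(i=5) -> return 5  (same call as traced above)
    -> return 13
    f(i=6) -> return 8  (same call as traced above)
  -> return 21
  f(i=7) -> return 13  (same call as traced above)
-> return 34

Final answer: 34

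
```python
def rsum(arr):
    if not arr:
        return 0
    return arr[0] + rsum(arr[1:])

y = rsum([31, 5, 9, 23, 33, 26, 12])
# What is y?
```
Call trace:
rsum(arr=[31, 5, 9, 23, 33, 26, 12])
  rsum(arr=[5, 9, 23, 33, 26, 12])
    rsum(arr=[9, 23, 33, 26, 12])
      rsum(arr=[23, 33, 26, 12])
        rsum(arr=[33, 26, 12])
          rsum(arr=[26, 12])
            rsum(arr=[12])
              rsum(arr=[])
              -> return 0
            -> return 12
          -> return 38
        -> return 71
      -> return 94
    -> return 103
  -> return 108
-> return 139

Final answer: 139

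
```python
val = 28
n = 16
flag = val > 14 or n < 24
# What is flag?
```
Trace:
  val=28
  val=28, n=16
  val=28, n=16, flag=True

Final answer: True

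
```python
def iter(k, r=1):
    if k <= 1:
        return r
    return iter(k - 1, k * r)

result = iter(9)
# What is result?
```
Call trace:
iter(k=9, r=1)
  iter(k=8, r=9)
    iter(k=7, r=72)
      iter(k=6, r=504)
        iter(k=5, r=3024)
          iter(k=4, r=15120)
            iter(k=3, r=60480)
              iter(k=2, r=181440)
                iter(k=1, r=362880)
                -> return 362880
              -> return 362880
            -> return 362880
          -> return 362880
        -> return 362880
      -> return 362880
    -> return 362880
  -> return 362880
-> return 362880

Final answer: 362880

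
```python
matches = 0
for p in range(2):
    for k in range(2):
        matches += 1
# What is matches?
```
Trace:
  matches=0
  matches=1, p=0, k=0
  matches=2, p=0, k=1
  matches=3, p=1, k=0
  matches=4, p=1, k=1

Final answer: 4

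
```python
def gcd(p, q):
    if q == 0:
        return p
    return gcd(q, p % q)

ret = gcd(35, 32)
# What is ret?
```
Call trace:
gcd(p=35, q=32)
  gcd(p=32, q=3)
    gcd(p=3, q=2)
      gcd(p=2, q=1)
        gcd(p=1, q=0)
        -> return 1
      -> return 1
    -> return 1
  -> return 1
-> return 1

Final answer: 1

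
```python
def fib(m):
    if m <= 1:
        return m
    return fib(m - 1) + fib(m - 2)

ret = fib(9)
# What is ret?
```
Call trace (a repeated sub-call is expanded the first time; later identical calls just restate its return value):
fib(m=9)
  fib(m=8)
    fib(m=7)
      fib(m=6)
        fib(m=5)
          fib(m=4)
            fib(m=3)
              fib(m=2)
                fib(m=1)
                -> return 1
                fib(m=0)
                -> return 0
              -> return 1
              fib(m=1)
              -> return 1
            -> return 2
            fib(m=2) -> return 1  (same call as traced above)
          -> return 3
          fib(m=3) -> return 2  (same call as traced above)
        -> return 5
        fib(m=4) -> return 3  (same call as traced above)
      -> return 8
      fib(m=5) -> return 5  (same call as traced above)
    -> return 13
    fib(m=6) -> return 8  (same call as traced above)
  -> return 21
  fib(m=7) -> return 13  (same call as traced above)
-> return 34

Final answer: 34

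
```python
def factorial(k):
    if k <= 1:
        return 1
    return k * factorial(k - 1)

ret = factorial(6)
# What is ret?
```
Call trace:
factorial(k=6)
  factorial(k=5)
    factorial(k=4)
      factorial(k=3)
        factorial(k=2)
          factorial(k=1)
          -> return 1
        -> return 2
      -> return 6
    -> return 24
  -> return 120
-> return 720

Final answer: 720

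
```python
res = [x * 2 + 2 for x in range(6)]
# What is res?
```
Trace:
  x=0
  x=1
  x=2
  x=3
  x=4
  x=5
  res=[2, 4, 6, 8, 10, 12]

Final answer: [2, 4, 6, 8, 10, 12]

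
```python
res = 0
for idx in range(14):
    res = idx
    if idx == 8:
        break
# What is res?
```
Trace:
  res=0
  res=0, idx=0
  res=1, idx=1
  res=2, idx=2
  res=3, idx=3
  res=4, idx=4
  res=5, idx=5
  res=6, idx=6
  res=7, idx=7
  res=8, idx=8

Final answer: 8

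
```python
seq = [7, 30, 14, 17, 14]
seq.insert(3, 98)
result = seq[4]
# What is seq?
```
Trace:
  seq=[7, 30, 14, 17, 14]
  seq=[7, 30, 14, 98, 17, 14]
  seq=[7, 30, 14, 98, 17, 14], result=17

Final answer: [7, 30, 14, 98, 17, 14]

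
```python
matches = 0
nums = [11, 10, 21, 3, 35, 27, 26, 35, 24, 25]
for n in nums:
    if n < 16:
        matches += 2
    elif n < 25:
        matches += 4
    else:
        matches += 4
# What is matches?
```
Trace:
  matches=0
  matches=2, n=11
  matches=4, n=10
  matches=8, n=21
  matches=10, n=3
  matches=14, n=35
  matches=18, n=27
  matches=22, n=26
  matches=26, n=35
  matches=30, n=24
  matches=34, n=25

Final answer: 34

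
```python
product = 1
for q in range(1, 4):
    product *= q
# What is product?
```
Trace:
  product=1
  product=1, q=1
  product=2, q=2
  product=6, q=3

Final answer: 6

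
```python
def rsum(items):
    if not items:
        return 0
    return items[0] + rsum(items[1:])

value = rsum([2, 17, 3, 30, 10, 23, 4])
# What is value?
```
Call trace:
rsum(items=[2, 17, 3, 30, 10, 23, 4])
  rsum(items=[17, 3, 30, 10, 23, 4])
    rsum(items=[3, 30, 10, 23, 4])
      rsum(items=[30, 10, 23, 4])
        rsum(items=[10, 23, 4])
          rsum(items=[23, 4])
            rsum(items=[4])
              rsum(items=[])
              -> return 0
            -> return 4
          -> return 27
        -> return 37
      -> return 67
    -> return 70
  -> return 87
-> return 89

Final answer: 89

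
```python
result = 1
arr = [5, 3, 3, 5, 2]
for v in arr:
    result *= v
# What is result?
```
Trace:
  result=1
  result=5, v=5
  result=15, v=3
  result=45, v=3
  result=225, v=5
  result=450, v=2

Final answer: 450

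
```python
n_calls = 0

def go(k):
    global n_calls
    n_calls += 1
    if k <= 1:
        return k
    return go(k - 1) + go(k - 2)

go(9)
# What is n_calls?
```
Call trace (a repeated sub-call is expanded the first time; later identical calls just restate its return value):
go(k=9)
  go(k=8)
    go(k=7)
      go(k=6)
        go(k=5)
          go(k=4)
            go(k=3)
              go(k=2)
                go(k=1)
                -> return 1
                go(k=0)
                -> return 0
              -> return 1
              go(k=1)
              -> return 1
            -> return 2
            go(k=2) -> return 1  (same call as traced above)
          -> return 3
          go(k=3) -> return 2  (same call as traced above)
        -> return 5
        go(k=4) -> return 3  (same call as traced above)
      -> return 8
      go(k=5) -> return 5  (same call as traced above)
    -> return 13
    go(k=6) -> return 8  (same call as traced above)
  -> return 21
  go(k=7) -> return 13  (same call as traced above)
-> return 34

n_calls is incremented once per call, so count the calls in each subtree. Let C(k) = number of calls made by go(k).
C(0) = C(1) = 1 (base case, no recursion); C(k) = 1 + C(k - 1) + C(k - 2) otherwise.
C(2) = 1 + C(1) + C(0) = 1 + 1 + 1 = 3
C(3) = 1 + C(2) + C(1) = 1 + 3 + 1 = 5
C(4) = 1 + C(3) + C(2) = 1 + 5 + 3 = 9
C(5) = 1 + C(4) + C(3) = 1 + 9 + 5 = 15
C(6) = 1 + C(5) + C(4) = 1 + 15 + 9 = 25
C(7) = 1 + C(6) + C(5) = 1 + 25 + 15 = 41
C(8) = 1 + C(7) + C(6) = 1 + 41 + 25 = 67
C(9) = 1 + C(8) + C(7) = 1 + 67 + 41 = 109
n_calls = C(9) = 109

Final answer: 109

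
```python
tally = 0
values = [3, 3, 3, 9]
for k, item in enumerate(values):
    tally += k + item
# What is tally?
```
Trace:
  tally=0
  tally=3, k=0, item=3
  tally=7, k=1, item=3
  tally=12, k=2, item=3
  tally=24, k=3, item=9

Final answer: 24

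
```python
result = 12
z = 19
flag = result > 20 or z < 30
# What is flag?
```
Trace:
  result=12
  result=12, z=19
  result=12, z=19, flag=True

Final answer: True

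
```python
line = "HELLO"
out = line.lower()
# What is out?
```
Trace:
  line='HELLO'
  line='HELLO', out='hello'

Final answer: 'hello'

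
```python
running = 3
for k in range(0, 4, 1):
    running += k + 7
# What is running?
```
Trace:
  running=3
  running=10, k=0
  running=18, k=1
  running=27, k=2
  running=37, k=3

Final answer: 37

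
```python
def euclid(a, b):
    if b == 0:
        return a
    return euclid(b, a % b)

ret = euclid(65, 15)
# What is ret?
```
Call trace:
euclid(a=65, b=15)
  euclid(a=15, b=5)
    euclid(a=5, b=0)
    -> return 5
  -> return 5
-> return 5

Final answer: 5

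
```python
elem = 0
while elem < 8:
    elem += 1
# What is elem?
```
Trace:
  elem=0
  elem=1
  elem=2
  elem=3
  elem=4
  elem=5
  elem=6
  elem=7
  elem=8

Final answer: 8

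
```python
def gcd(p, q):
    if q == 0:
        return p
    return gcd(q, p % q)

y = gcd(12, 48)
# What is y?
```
Call trace:
gcd(p=12, q=48)
  gcd(p=48, q=12)
    gcd(p=12, q=0)
    -> return 12
  -> return 12
-> return 12

Final answer: 12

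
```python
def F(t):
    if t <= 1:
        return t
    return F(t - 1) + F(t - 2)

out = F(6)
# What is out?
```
Call trace (a repeated sub-call is expanded the first time; later identical calls just restate its return value):
F(t=6)
  F(t=5)
    F(t=4)
      F(t=3)
        F(t=2)
          F(t=1)
          -> return 1
          F(t=0)
          -> return 0
        -> return 1
        F(t=1)
        -> return 1
      -> return 2
      F(t=2) -> return 1  (same call as traced above)
    -> return 3
    F(t=3) -> return 2  (same call as traced above)
  -> return 5
  F(t=4) -> return 3  (same call as traced above)
-> return 8

Final answer: 8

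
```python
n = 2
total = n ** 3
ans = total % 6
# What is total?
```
Trace:
  n=2
  n=2, total=8
  n=2, total=8, ans=2

Final answer: 8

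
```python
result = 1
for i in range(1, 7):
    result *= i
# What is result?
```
Trace:
  result=1
  result=1, i=1
  result=2, i=2
  result=6, i=3
  result=24, i=4
  result=120, i=5
  result=720, i=6

Final answer: 720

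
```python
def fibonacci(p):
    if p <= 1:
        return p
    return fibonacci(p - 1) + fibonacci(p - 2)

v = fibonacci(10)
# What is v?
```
Call trace (a repeated sub-call is expanded the first time; later identical calls just restate its return value):
fibonacci(p=10)
  fibonacci(p=9)
    fibonacci(p=8)
      fibonacci(p=7)
        fibonacci(p=6)
          fibonacci(p=5)
            fibonacci(p=4)
              fibonacci(p=3)
                fibonacci(p=2)
                  fibonacci(p=1)
                  -> return 1
                  fibonacci(p=0)
                  -> return 0
                -> return 1
                fibonacci(p=1)
                -> return 1
              -> return 2
              fibonacci(p=2) -> return 1  (same call as traced above)
            -> return 3
            fibonacci(p=3) -> return 2  (same call as traced above)
          -> return 5
          fibonacci(p=4) -> return 3  (same call as traced above)
        -> return 8
        fibonacci(p=5) -> return 5  (same call as traced above)
      -> return 13
      fibonacci(p=6) -> return 8  (same call as traced above)
    -> return 21
    fibonacci(p=7) -> return 13  (same call as traced above)
  -> return 34
  fibonacci(p=8) -> return 21  (same call as traced above)
-> return 55

Final answer: 55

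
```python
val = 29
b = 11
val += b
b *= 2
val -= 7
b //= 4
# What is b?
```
Trace:
  val=29
  val=29, b=11
  val=40, b=11
  val=40, b=22
  val=33, b=22
  val=33, b=5

Final answer: 5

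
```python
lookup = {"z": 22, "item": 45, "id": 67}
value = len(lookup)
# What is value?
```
Trace:
  lookup={'z': 22, 'item': 45, 'id': 67}
  lookup={'z': 22, 'item': 45, 'id': 67}, value=3

Final answer: 3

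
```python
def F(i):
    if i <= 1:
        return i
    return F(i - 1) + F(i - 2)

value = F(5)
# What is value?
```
Call trace (a repeated sub-call is expanded the first time; later identical calls just restate its return value):
F(i=5)
  F(i=4)
    F(i=3)
      F(i=2)
        F(i=1)
        -> return 1
        F(i=0)
        -> return 0
      -> return 1
      F(i=1)
      -> return 1
    -> return 2
    F(i=2) -> return 1  (same call as traced above)
  -> return 3
  F(i=3) -> return 2  (same call as traced above)
-> return 5

Final answer: 5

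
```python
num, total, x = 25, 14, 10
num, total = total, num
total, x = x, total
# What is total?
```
Trace:
  num=25, total=14, x=10
  num=14, total=25, x=10
  num=14, total=10, x=25

Final answer: 10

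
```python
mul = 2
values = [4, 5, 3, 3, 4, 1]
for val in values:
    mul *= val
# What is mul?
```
Trace:
  mul=2
  mul=8, val=4
  mul=40, val=5
  mul=120, val=3
  mul=360, val=3
  mul=1440, val=4
  mul=1440, val=1

Final answer: 1440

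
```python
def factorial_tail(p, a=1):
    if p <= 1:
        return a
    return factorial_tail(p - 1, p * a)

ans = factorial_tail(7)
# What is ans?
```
Call trace:
factorial_tail(p=7, a=1)
  factorial_tail(p=6, a=7)
    factorial_tail(p=5, a=42)
      factorial_tail(p=4, a=210)
        factorial_tail(p=3, a=840)
          factorial_tail(p=2, a=2520)
            factorial_tail(p=1, a=5040)
            -> return 5040
          -> return 5040
        -> return 5040
      -> return 5040
    -> return 5040
  -> return 5040
-> return 5040

Final answer: 5040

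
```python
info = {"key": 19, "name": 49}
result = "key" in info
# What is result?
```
Trace:
  info={'key': 19, 'name': 49}
  info={'key': 19, 'name': 49}, result=True

Final answer: True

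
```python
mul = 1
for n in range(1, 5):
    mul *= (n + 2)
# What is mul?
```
Trace:
  mul=1
  mul=3, n=1
  mul=12, n=2
  mul=60, n=3
  mul=360, n=4

Final answer: 360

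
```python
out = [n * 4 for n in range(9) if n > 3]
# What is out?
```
Trace:
  n=0
  n=1
  n=2
  n=3
  n=4
  n=5
  n=6
  n=7
  n=8
  out=[16, 20, 24, 28, 32]

Final answer: [16, 20, 24, 28, 32]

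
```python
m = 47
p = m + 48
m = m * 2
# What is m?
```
Trace:
  m=47
  m=47, p=95
  m=94, p=95

Final answer: 94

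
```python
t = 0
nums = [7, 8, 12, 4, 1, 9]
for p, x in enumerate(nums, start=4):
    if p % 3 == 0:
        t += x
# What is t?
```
Trace:
  t=0
  t=0, p=4, x=7
  t=0, p=5, x=8
  t=12, p=6, x=12
  t=12, p=7, x=4
  t=12, p=8, x=1
  t=21, p=9, x=9

Final answer: 21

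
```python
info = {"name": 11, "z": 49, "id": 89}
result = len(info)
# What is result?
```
Trace:
  info={'name': 11, 'z': 49, 'id': 89}
  info={'name': 11, 'z': 49, 'id': 89}, result=3

Final answer: 3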